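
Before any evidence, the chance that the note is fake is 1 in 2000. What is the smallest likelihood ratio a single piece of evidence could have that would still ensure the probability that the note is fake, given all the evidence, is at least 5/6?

Prior odds = 0.0005/0.9995 = 1/1999.
Target odds = (5/6)/(1/6) = 5.
Required Bayes factor = 5 ÷ (1/1999) = 9995.

9995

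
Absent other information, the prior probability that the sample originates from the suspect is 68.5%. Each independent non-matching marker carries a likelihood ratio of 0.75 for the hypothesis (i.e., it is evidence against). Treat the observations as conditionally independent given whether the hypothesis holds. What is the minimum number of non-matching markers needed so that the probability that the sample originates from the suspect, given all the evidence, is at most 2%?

17

Prior odds = 0.685/0.315 = 137/63.
Likelihood ratio per non-matching marker = 0.75.
Target odds: 0.02 ÷ 0.98 = 1/49.
Require 0.75ⁿ ≤ 1/49 ÷ (137/63) = 9/959.
0.75¹⁶ ≈0.0100226 is still above 9/959 but 0.75¹⁷ ≈0.00751695 is at or below it, so n = 17.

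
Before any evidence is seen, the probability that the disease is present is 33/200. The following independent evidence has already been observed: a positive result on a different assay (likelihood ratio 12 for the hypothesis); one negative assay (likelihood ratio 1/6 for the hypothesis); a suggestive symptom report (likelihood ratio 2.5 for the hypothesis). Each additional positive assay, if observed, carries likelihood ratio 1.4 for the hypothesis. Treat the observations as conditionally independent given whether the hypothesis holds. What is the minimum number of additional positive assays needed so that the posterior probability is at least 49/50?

Prior odds = 0.165/0.835 = 33/167.
Combined Bayes factor of the evidence already in hand = 12 × (1/6) × 2.5 = 5.
Odds after that evidence = (33/167) × 5 = 165/167.
Target odds = 0.98/0.02 = 49.
Need 1.4ⁿ ≥ 49 ÷ (165/167) = 8183/165.
1.4¹¹ ≈40.4957 falls short of 8183/165 but 1.4¹² ≈56.6939 reaches it, so n = 12.

12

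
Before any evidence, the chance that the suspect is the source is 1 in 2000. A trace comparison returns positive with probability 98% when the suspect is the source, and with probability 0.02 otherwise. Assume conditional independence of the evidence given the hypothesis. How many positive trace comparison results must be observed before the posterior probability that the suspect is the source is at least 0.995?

Prior odds: 0.0005 ÷ 0.9995 = 1/1999.
Likelihood ratio of a positive result = 0.98/0.02 = 49.
Target odds: 0.995 ÷ 0.005 = 199.
Need (1/1999) × 49ⁿ ≥ 199, i.e. 49ⁿ ≥ 397801.
49³ = 117649 falls short of 397801 but 49⁴ = 5764801 reaches it, so n = 4.

4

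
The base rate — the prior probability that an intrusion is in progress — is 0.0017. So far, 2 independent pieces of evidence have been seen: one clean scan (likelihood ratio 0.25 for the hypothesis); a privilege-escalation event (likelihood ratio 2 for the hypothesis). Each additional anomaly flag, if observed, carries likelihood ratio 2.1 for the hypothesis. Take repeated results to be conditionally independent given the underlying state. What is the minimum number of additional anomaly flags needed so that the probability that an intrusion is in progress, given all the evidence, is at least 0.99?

Prior odds = 0.0017/0.9983 = 17/9983.
Combined Bayes factor of the evidence already in hand = 0.25 × 2 = 0.5.
Odds after that evidence = (17/9983) × 0.5 = 17/19966.
Target odds = 0.99/0.01 = 99.
Need 2.1ⁿ ≥ 99 ÷ (17/19966) = 1976634/17.
2.1¹⁵ ≈68122.3 falls short of 1976634/17 but 2.1¹⁶ ≈143057 reaches it, so n = 16.

16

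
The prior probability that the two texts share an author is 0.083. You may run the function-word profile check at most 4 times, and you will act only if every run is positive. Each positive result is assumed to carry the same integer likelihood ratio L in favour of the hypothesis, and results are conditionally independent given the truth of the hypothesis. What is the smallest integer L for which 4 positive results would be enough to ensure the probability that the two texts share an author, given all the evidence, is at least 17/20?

3

Prior odds = 0.083/0.917 = 83/917.
Target odds = 0.85/0.15 = 17/3.
Need L⁴ ≥ 17/3 ÷ (83/917) = 15589/249.
2⁴ = 16 < 15589/249 ≤ 81 = 3⁴, so L = 3.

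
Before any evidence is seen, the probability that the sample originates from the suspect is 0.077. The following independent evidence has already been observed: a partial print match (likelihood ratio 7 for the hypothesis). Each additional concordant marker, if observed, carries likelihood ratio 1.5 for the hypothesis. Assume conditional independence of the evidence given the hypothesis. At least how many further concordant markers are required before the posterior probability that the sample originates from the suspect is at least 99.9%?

19

Prior odds = 0.077/0.923 = 77/923.
Bayes factor of the evidence already in hand = 7.
Odds after that evidence = (77/923) × 7 = 539/923.
Target odds = 0.999/0.001 = 999.
Need 1.5ⁿ ≥ 999 ÷ (539/923) = 922077/539.
1.5¹⁸ = 387420489/262144 falls short of 922077/539 but 1.5¹⁹ ≈2216.84 reaches it, so n = 19.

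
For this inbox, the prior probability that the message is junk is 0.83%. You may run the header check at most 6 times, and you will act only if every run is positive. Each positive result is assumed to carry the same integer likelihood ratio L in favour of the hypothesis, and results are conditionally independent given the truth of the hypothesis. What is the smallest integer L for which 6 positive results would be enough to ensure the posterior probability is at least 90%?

4

Prior odds = 0.0083/0.9917 = 83/9917.
Target odds = 0.9/0.1 = 9.
Need L⁶ ≥ 9 ÷ (83/9917) = 89253/83.
3⁶ = 729 < 89253/83 ≤ 4096 = 4⁶, so L = 4.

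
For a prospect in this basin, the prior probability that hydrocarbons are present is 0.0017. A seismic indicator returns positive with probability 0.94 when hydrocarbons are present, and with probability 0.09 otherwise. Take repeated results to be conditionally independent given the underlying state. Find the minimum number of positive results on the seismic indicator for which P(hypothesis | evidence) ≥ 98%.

5

Prior odds = 0.0017/0.9983 = 17/9983.
Likelihood ratio of a positive result = 0.94/0.09 = 94/9.
Target odds: 0.98 ÷ 0.02 = 49.
Require (94/9)ⁿ ≥ 49 ÷ (17/9983) = 489167/17.
(94/9)⁴ = 78074896/6561 falls short of 489167/17 but (94/9)⁵ ≈124287 reaches it, so n = 5.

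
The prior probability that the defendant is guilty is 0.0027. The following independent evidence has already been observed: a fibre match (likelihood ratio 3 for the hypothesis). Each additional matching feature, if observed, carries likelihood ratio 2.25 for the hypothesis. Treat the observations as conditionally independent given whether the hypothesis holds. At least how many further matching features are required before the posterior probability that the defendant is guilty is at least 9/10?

Prior odds = 0.0027/0.9973 = 27/9973.
Bayes factor of the evidence already in hand = 3.
Odds after that evidence = (27/9973) × 3 = 81/9973.
Target odds = 0.9/0.1 = 9.
Need 2.25ⁿ ≥ 9 ÷ (81/9973) = 9973/9.
2.25⁸ = 43046721/65536 falls short of 9973/9 but 2.25⁹ = 387420489/262144 reaches it, so n = 9.

9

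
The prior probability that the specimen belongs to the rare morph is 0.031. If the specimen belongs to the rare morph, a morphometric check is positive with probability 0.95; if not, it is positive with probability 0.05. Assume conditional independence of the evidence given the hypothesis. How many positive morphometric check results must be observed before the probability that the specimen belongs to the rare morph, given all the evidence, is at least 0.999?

4

Prior odds = 0.031/0.969 = 31/969.
Likelihood ratio of a positive = 0.95/0.05 = 19.
Target odds: 0.999 ÷ 0.001 = 999.
Need (31/969) × 19ⁿ ≥ 999, i.e. 19ⁿ ≥ 968031/31.
19³ = 6859 falls short of 968031/31 but 19⁴ = 130321 reaches it, so n = 4.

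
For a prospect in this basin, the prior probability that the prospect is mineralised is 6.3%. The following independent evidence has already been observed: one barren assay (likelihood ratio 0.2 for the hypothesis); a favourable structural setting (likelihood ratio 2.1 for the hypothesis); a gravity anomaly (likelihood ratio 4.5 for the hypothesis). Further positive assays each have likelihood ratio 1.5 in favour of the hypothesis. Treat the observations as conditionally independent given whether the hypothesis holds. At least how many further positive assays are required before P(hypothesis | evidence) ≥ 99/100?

17

Prior odds = 0.063/0.937 = 63/937.
Combined Bayes factor of the evidence already in hand = 0.2 × 2.1 × 4.5 = 1.89.
Odds after that evidence = (63/937) × 1.89 = 11907/93700.
Target odds = 0.99/0.01 = 99.
Need 1.5ⁿ ≥ 99 ÷ (11907/93700) = 1030700/1323.
1.5¹⁶ = 43046721/65536 falls short of 1030700/1323 but 1.5¹⁷ = 129140163/131072 reaches it, so n = 17.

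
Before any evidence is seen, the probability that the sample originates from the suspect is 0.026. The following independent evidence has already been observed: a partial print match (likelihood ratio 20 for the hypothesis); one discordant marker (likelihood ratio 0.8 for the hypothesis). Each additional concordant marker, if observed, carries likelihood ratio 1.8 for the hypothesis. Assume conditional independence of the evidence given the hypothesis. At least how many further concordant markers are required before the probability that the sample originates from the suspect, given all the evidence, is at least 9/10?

Prior odds = 0.026/0.974 = 13/487.
Combined Bayes factor of the evidence already in hand = 20 × 0.8 = 16.
Odds after that evidence = (13/487) × 16 = 208/487.
Target odds = 0.9/0.1 = 9.
Need 1.8ⁿ ≥ 9 ÷ (208/487) = 4383/208.
1.8⁵ = 18.89568 falls short of 4383/208 but 1.8⁶ = 531441/15625 reaches it, so n = 6.

6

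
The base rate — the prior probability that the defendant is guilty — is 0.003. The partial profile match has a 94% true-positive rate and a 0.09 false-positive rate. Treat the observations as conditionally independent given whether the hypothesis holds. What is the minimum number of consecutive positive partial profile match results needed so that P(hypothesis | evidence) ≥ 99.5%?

5

Prior odds = 0.003/0.997 = 3/997.
Likelihood ratio of a positive result = 0.94/0.09 = 94/9.
Target odds: 0.995 ÷ 0.005 = 199.
Require (94/9)ⁿ ≥ 199 ÷ (3/997) = 198403/3.
(94/9)⁴ = 78074896/6561 falls short of 198403/3 but (94/9)⁵ ≈124287 reaches it, so n = 5.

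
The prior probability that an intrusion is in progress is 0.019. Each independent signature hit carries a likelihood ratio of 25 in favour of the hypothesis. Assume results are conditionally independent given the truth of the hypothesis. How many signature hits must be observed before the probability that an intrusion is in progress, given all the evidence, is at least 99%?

3

Prior odds = 0.019/0.981 = 19/981.
Likelihood ratio per signature hit = 25.
Target odds: 0.99 ÷ 0.01 = 99.
Require 25ⁿ ≥ 99 ÷ (19/981) = 97119/19.
25² = 625 falls short of 97119/19 but 25³ = 15625 reaches it, so n = 3.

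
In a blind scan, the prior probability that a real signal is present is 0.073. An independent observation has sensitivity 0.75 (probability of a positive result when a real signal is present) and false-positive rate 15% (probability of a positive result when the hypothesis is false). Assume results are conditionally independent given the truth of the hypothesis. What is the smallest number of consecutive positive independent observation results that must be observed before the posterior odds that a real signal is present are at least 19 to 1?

Prior odds: 0.073 ÷ 0.927 = 73/927.
Likelihood ratio of a positive result = 0.75/0.15 = 5.
Target odds = 19.
Need (73/927) × 5ⁿ ≥ 19, i.e. 5ⁿ ≥ 17613/73.
5³ = 125 falls short of 17613/73 but 5⁴ = 625 reaches it, so n = 4.

4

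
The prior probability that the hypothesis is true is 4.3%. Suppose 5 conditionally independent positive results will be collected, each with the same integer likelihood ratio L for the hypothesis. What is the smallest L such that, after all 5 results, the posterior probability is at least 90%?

3

Prior odds = 0.043/0.957 = 43/957.
Target odds = 0.9/0.1 = 9.
Need L⁵ ≥ 9 ÷ (43/957) = 8613/43.
2⁵ = 32 < 8613/43 ≤ 243 = 3⁵, so L = 3.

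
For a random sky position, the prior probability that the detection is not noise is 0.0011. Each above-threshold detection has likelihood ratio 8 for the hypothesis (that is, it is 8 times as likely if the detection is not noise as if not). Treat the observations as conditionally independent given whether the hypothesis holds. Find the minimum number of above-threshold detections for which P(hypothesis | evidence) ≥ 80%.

4

Prior odds: 0.0011 ÷ 0.9989 = 11/9989.
Likelihood ratio per above-threshold detection = 8.
Target odds: 0.8 ÷ 0.2 = 4.
Need (11/9989) × 8ⁿ ≥ 4, i.e. 8ⁿ ≥ 39956/11.
8³ = 512 falls short of 39956/11 but 8⁴ = 4096 reaches it, so n = 4.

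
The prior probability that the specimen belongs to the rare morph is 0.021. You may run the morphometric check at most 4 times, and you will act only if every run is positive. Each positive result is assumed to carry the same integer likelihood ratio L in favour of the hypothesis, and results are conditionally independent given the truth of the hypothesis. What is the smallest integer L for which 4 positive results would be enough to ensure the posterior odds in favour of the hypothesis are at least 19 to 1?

6

Prior odds = 0.021/0.979 = 21/979.
Target odds = 19.
Need L⁴ ≥ 19 ÷ (21/979) = 18601/21.
5⁴ = 625 < 18601/21 ≤ 1296 = 6⁴, so L = 6.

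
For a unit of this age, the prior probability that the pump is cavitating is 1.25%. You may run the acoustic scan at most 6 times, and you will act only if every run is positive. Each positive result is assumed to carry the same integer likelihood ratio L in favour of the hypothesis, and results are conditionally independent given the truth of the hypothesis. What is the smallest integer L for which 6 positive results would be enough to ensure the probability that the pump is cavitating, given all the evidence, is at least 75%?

3

Prior odds = 0.0125/0.9875 = 1/79.
Target odds = 0.75/0.25 = 3.
Need L⁶ ≥ 3 ÷ (1/79) = 237.
2⁶ = 64 < 237 ≤ 729 = 3⁶, so L = 3.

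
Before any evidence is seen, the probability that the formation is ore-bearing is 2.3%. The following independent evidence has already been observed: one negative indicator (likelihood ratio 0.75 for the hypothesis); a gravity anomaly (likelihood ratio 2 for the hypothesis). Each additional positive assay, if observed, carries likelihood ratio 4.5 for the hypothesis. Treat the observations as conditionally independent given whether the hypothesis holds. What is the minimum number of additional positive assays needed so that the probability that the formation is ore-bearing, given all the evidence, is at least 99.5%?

Prior odds = 0.023/0.977 = 23/977.
Combined Bayes factor of the evidence already in hand = 0.75 × 2 = 1.5.
Odds after that evidence = (23/977) × 1.5 = 69/1954.
Target odds = 0.995/0.005 = 199.
Need 4.5ⁿ ≥ 199 ÷ (69/1954) = 388846/69.
4.5⁵ = 1845.28125 falls short of 388846/69 but 4.5⁶ = 8303.765625 reaches it, so n = 6.

6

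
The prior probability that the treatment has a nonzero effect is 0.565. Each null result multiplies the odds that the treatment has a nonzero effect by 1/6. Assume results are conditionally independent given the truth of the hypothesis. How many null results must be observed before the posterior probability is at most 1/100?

3

Prior odds = 0.565/0.435 = 113/87.
Likelihood ratio per null result = 1/6.
Target posterior odds = 0.01/0.99 = 1/99.
Need (113/87) × (1/6)ⁿ ≤ 1/99, i.e. (1/6)ⁿ ≤ 29/3729.
(1/6)² = 1/36 is still above 29/3729 but (1/6)³ = 1/216 is at or below it, so n = 3.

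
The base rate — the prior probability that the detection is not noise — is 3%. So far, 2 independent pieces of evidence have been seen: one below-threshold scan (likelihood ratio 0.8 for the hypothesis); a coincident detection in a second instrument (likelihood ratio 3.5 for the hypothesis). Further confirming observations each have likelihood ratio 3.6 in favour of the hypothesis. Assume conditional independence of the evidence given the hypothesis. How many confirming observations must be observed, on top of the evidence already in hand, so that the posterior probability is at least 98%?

5

Prior odds = 0.03/0.97 = 3/97.
Combined Bayes factor of the evidence already in hand = 0.8 × 3.5 = 2.8.
Odds after that evidence = (3/97) × 2.8 = 42/485.
Target odds = 0.98/0.02 = 49.
Need 3.6ⁿ ≥ 49 ÷ (42/485) = 3395/6.
3.6⁴ = 167.9616 falls short of 3395/6 but 3.6⁵ = 604.66176 reaches it, so n = 5.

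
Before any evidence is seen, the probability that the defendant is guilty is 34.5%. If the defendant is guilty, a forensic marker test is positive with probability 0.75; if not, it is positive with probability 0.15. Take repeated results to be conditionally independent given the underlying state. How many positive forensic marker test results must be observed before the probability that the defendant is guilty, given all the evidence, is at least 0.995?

Prior odds: 0.345 ÷ 0.655 = 69/131.
Likelihood ratio of a positive = 0.75/0.15 = 5.
Target posterior odds = 0.995/0.005 = 199.
Need (69/131) × 5ⁿ ≥ 199, i.e. 5ⁿ ≥ 26069/69.
5³ = 125 falls short of 26069/69 but 5⁴ = 625 reaches it, so n = 4.

4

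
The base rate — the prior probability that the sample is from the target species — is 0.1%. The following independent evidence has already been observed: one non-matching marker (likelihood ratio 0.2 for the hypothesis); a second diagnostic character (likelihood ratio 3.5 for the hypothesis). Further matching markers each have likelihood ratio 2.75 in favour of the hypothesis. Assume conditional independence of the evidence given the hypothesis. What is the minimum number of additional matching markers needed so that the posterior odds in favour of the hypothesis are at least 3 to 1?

Prior odds = 0.001/0.999 = 1/999.
Combined Bayes factor of the evidence already in hand = 0.2 × 3.5 = 0.7.
Odds after that evidence = (1/999) × 0.7 = 7/9990.
Target odds = 3.
Need 2.75ⁿ ≥ 3 ÷ (7/9990) = 29970/7.
2.75⁸ = 214358881/65536 falls short of 29970/7 but 2.75⁹ ≈8994.86 reaches it, so n = 9.

9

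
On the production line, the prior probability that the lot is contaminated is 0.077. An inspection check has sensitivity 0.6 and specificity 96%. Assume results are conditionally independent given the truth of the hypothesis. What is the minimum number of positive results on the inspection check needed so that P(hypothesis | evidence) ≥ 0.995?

Prior odds: 0.077 ÷ 0.923 = 77/923.
False-positive rate = 1 − 0.96 = 0.04; likelihood ratio of a positive = 0.6/0.04 = 15.
Target posterior odds = 0.995/0.005 = 199.
Require 15ⁿ ≥ 199 ÷ (77/923) = 183677/77.
15² = 225 falls short of 183677/77 but 15³ = 3375 reaches it, so n = 3.

3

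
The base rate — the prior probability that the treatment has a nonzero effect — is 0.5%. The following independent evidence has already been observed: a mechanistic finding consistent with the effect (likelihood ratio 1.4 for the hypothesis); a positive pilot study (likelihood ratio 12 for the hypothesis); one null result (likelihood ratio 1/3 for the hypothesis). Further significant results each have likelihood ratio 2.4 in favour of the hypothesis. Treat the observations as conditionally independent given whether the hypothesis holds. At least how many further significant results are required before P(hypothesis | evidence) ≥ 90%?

7

Prior odds = 0.005/0.995 = 1/199.
Combined Bayes factor of the evidence already in hand = 1.4 × 12 × (1/3) = 5.6.
Odds after that evidence = (1/199) × 5.6 = 28/995.
Target odds = 0.9/0.1 = 9.
Need 2.4ⁿ ≥ 9 ÷ (28/995) = 8955/28.
2.4⁶ = 2985984/15625 falls short of 8955/28 but 2.4⁷ = 35831808/78125 reaches it, so n = 7.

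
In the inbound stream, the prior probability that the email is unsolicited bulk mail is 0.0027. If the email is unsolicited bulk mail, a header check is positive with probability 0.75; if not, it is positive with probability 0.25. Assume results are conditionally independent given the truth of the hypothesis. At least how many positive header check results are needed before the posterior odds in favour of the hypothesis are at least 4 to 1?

7

Prior odds = 0.0027/0.9973 = 27/9973.
Likelihood ratio of a positive = 0.75/0.25 = 3.
Target odds = 4.
Need (27/9973) × 3ⁿ ≥ 4, i.e. 3ⁿ ≥ 39892/27.
3⁶ = 729 falls short of 39892/27 but 3⁷ = 2187 reaches it, so n = 7.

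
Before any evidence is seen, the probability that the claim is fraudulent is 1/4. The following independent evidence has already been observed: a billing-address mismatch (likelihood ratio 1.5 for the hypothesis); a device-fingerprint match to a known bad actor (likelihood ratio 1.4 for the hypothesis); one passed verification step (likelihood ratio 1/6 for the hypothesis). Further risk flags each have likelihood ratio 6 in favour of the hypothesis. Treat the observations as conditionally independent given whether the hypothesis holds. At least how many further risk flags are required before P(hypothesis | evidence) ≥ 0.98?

4

Prior odds = 0.25/0.75 = 1/3.
Combined Bayes factor of the evidence already in hand = 1.5 × 1.4 × (1/6) = 0.35.
Odds after that evidence = (1/3) × 0.35 = 7/60.
Target odds = 0.98/0.02 = 49.
Need 6ⁿ ≥ 49 ÷ (7/60) = 420.
6³ = 216 falls short of 420 but 6⁴ = 1296 reaches it, so n = 4.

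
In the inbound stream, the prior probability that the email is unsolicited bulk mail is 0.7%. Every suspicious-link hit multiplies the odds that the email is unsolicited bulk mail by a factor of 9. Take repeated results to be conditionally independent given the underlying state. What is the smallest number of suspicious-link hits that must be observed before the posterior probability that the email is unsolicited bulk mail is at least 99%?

Prior odds = 0.007/0.993 = 7/993.
Likelihood ratio per suspicious-link hit = 9.
Target odds: 0.99 ÷ 0.01 = 99.
Need (7/993) × 9ⁿ ≥ 99, i.e. 9ⁿ ≥ 98307/7.
9⁴ = 6561 falls short of 98307/7 but 9⁵ = 59049 reaches it, so n = 5.

5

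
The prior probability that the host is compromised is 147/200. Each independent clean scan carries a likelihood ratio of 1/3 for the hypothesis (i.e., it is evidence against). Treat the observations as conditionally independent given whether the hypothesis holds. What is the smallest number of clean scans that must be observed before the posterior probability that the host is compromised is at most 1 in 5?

Prior odds = 0.735/0.265 = 147/53.
Likelihood ratio per clean scan = 1/3.
Target odds: 0.2 ÷ 0.8 = 0.25.
Require (1/3)ⁿ ≤ 0.25 ÷ (147/53) = 53/588.
(1/3)² = 1/9 is still above 53/588 but (1/3)³ = 1/27 is at or below it, so n = 3.

3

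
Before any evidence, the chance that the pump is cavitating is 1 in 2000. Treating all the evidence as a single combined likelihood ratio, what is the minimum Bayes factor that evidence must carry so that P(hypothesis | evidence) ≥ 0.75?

Prior odds = 0.0005/0.9995 = 1/1999.
Target odds = 0.75/0.25 = 3.
Required Bayes factor = 3 ÷ (1/1999) = 5997.

5997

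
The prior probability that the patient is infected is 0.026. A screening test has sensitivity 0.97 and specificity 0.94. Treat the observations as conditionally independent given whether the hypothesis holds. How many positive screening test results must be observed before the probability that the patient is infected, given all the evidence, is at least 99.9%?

Prior odds = 0.026/0.974 = 13/487.
False-positive rate = 1 − 0.94 = 0.06; likelihood ratio of a positive = 0.97/0.06 = 97/6.
Target posterior odds = 0.999/0.001 = 999.
Need (13/487) × (97/6)ⁿ ≥ 999, i.e. (97/6)ⁿ ≥ 486513/13.
(97/6)³ = 912673/216 falls short of 486513/13 but (97/6)⁴ = 88529281/1296 reaches it, so n = 4.

4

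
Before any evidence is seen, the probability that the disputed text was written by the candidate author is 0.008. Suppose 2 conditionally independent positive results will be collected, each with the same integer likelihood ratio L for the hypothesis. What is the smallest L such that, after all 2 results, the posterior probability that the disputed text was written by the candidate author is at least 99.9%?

Prior odds = 0.008/0.992 = 1/124.
Target odds = 0.999/0.001 = 999.
Need L² ≥ 999 ÷ (1/124) = 123876.
351² = 123201 < 123876 ≤ 123904 = 352², so L = 352.

352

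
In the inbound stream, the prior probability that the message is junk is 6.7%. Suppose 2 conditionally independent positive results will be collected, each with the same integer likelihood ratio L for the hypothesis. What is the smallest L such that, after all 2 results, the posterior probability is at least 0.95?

17

Prior odds = 0.067/0.933 = 67/933.
Target odds = 0.95/0.05 = 19.
Need L² ≥ 19 ÷ (67/933) = 17727/67.
16² = 256 < 17727/67 ≤ 289 = 17², so L = 17.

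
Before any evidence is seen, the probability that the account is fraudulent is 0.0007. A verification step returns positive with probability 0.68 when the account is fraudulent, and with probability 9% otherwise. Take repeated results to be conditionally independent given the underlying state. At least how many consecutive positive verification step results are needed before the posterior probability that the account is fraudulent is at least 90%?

5

Prior odds: 0.0007 ÷ 0.9993 = 7/9993.
Likelihood ratio of a positive result = 0.68/0.09 = 68/9.
Target odds: 0.9 ÷ 0.1 = 9.
Need (7/9993) × (68/9)ⁿ ≥ 9, i.e. (68/9)ⁿ ≥ 89937/7.
(68/9)⁴ = 21381376/6561 falls short of 89937/7 but (68/9)⁵ ≈24622.5 reaches it, so n = 5.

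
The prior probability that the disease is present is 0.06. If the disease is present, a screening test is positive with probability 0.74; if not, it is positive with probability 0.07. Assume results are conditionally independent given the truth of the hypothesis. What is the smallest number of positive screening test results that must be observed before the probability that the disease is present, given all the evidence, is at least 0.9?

3

Prior odds = 0.06/0.94 = 3/47.
Likelihood ratio of a positive = 0.74/0.07 = 74/7.
Target posterior odds = 0.9/0.1 = 9.
Require (74/7)ⁿ ≥ 9 ÷ (3/47) = 141.
(74/7)² = 5476/49 falls short of 141 but (74/7)³ = 405224/343 reaches it, so n = 3.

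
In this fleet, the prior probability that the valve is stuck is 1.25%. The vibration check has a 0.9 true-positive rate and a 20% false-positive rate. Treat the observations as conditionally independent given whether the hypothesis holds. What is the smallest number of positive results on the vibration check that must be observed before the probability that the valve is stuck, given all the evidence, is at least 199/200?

Prior odds: 0.0125 ÷ 0.9875 = 1/79.
Likelihood ratio of a positive result = 0.9/0.2 = 4.5.
Target posterior odds = 0.995/0.005 = 199.
Need (1/79) × 4.5ⁿ ≥ 199, i.e. 4.5ⁿ ≥ 15721.
4.5⁶ = 8303.765625 falls short of 15721 but 4.5⁷ = 4782969/128 reaches it, so n = 7.

7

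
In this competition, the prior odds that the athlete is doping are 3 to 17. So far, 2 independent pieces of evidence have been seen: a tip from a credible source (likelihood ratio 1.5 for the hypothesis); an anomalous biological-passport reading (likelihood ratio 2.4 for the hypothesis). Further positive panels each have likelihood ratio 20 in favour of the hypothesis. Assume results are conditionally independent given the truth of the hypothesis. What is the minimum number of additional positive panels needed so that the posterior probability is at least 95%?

2

Prior odds = 3/17.
Combined Bayes factor of the evidence already in hand = 1.5 × 2.4 = 3.6.
Odds after that evidence = (3/17) × 3.6 = 54/85.
Target odds = 0.95/0.05 = 19.
Need 20ⁿ ≥ 19 ÷ (54/85) = 1615/54.
20¹ = 20 falls short of 1615/54 but 20² = 400 reaches it, so n = 2.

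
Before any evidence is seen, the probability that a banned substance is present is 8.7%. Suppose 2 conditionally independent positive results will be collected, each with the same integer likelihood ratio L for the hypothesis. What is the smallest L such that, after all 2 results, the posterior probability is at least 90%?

10

Prior odds = 0.087/0.913 = 87/913.
Target odds = 0.9/0.1 = 9.
Need L² ≥ 9 ÷ (87/913) = 2739/29.
9² = 81 < 2739/29 ≤ 100 = 10², so L = 10.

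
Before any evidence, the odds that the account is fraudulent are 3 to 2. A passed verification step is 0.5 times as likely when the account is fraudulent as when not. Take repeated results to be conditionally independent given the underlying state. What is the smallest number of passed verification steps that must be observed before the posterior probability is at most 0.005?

9

Prior odds = 1.5.
Likelihood ratio per passed verification step = 0.5.
Target posterior odds = 0.005/0.995 = 1/199.
Need 1.5 × 0.5ⁿ ≤ 1/199, i.e. 0.5ⁿ ≤ 2/597.
0.5⁸ = 0.00390625 is still above 2/597 but 0.5⁹ = 0.001953125 is at or below it, so n = 9.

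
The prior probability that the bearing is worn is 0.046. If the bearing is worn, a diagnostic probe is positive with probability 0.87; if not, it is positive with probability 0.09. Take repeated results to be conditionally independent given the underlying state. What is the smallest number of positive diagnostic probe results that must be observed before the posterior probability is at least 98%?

Prior odds: 0.046 ÷ 0.954 = 23/477.
Likelihood ratio of a positive = 0.87/0.09 = 29/3.
Target odds: 0.98 ÷ 0.02 = 49.
Need (23/477) × (29/3)ⁿ ≥ 49, i.e. (29/3)ⁿ ≥ 23373/23.
(29/3)³ = 24389/27 falls short of 23373/23 but (29/3)⁴ = 707281/81 reaches it, so n = 4.

4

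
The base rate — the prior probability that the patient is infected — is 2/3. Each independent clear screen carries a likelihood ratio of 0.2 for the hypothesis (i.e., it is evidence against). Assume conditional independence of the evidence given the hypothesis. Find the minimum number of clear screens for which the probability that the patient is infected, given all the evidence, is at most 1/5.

2

Prior odds: (2/3) ÷ (1/3) = 2.
Likelihood ratio per clear screen = 0.2.
Target odds: 0.2 ÷ 0.8 = 0.25.
Require 0.2ⁿ ≤ 0.25 ÷ 2 = 0.125.
0.2¹ = 0.2 is still above 0.125 but 0.2² = 0.04 is at or below it, so n = 2.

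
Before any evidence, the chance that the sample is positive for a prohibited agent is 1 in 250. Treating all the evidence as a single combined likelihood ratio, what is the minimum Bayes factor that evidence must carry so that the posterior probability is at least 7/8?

Prior odds = 0.004/0.996 = 1/249.
Target odds = 0.875/0.125 = 7.
Required Bayes factor = 7 ÷ (1/249) = 1743.

1743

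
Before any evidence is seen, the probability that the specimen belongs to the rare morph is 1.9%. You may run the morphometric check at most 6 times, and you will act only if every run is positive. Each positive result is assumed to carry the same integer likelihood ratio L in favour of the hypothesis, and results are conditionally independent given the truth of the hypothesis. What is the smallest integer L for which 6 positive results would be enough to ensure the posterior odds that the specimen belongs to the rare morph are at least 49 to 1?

4

Prior odds = 0.019/0.981 = 19/981.
Target odds = 49.
Need L⁶ ≥ 49 ÷ (19/981) = 48069/19.
3⁶ = 729 < 48069/19 ≤ 4096 = 4⁶, so L = 4.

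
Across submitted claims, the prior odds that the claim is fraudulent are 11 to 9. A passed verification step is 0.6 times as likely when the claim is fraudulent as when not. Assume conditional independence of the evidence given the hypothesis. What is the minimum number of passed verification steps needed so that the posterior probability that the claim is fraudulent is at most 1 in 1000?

14

Prior odds = 11/9.
Likelihood ratio per passed verification step = 0.6.
Target odds: 0.001 ÷ 0.999 = 1/999.
Need (11/9) × 0.6ⁿ ≤ 1/999, i.e. 0.6ⁿ ≤ 1/1221.
0.6¹³ ≈0.00130607 is still above 1/1221 but 0.6¹⁴ ≈0.000783642 is at or below it, so n = 14.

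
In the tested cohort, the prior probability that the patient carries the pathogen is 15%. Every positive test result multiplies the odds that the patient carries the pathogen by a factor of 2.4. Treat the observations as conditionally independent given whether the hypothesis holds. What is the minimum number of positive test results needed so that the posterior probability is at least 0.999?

10

Prior odds: 0.15 ÷ 0.85 = 3/17.
Likelihood ratio per positive test result = 2.4.
Target odds: 0.999 ÷ 0.001 = 999.
Require 2.4ⁿ ≥ 999 ÷ (3/17) = 5661.
2.4⁹ ≈2641.81 falls short of 5661 but 2.4¹⁰ ≈6340.34 reaches it, so n = 10.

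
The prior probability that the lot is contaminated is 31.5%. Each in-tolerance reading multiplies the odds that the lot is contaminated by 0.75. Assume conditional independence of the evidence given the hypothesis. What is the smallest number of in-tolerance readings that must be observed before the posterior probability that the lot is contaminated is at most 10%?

Prior odds = 0.315/0.685 = 63/137.
Likelihood ratio per in-tolerance reading = 0.75.
Target posterior odds = 0.1/0.9 = 1/9.
Require 0.75ⁿ ≤ 1/9 ÷ (63/137) = 137/567.
0.75⁴ = 0.31640625 is still above 137/567 but 0.75⁵ = 243/1024 is at or below it, so n = 5.

5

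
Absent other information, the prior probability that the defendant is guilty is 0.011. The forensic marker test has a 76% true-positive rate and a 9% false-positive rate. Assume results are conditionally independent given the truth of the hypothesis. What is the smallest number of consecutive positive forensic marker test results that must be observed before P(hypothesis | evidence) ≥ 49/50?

4

Prior odds: 0.011 ÷ 0.989 = 11/989.
Likelihood ratio of a positive result = 0.76/0.09 = 76/9.
Target odds: 0.98 ÷ 0.02 = 49.
Require (76/9)ⁿ ≥ 49 ÷ (11/989) = 48461/11.
(76/9)³ = 438976/729 falls short of 48461/11 but (76/9)⁴ = 33362176/6561 reaches it, so n = 4.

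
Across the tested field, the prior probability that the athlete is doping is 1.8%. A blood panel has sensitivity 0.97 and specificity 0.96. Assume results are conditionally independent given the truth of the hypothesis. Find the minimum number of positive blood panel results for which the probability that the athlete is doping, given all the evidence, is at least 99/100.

Prior odds = 0.018/0.982 = 9/491.
False-positive rate = 1 − 0.96 = 0.04; likelihood ratio of a positive = 0.97/0.04 = 24.25.
Target odds: 0.99 ÷ 0.01 = 99.
Require 24.25ⁿ ≥ 99 ÷ (9/491) = 5401.
24.25² = 588.0625 falls short of 5401 but 24.25³ = 912673/64 reaches it, so n = 3.

3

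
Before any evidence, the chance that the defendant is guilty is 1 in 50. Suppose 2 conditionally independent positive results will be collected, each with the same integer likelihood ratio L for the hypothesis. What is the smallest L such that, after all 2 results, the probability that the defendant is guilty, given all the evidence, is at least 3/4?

Prior odds = 0.02/0.98 = 1/49.
Target odds = 0.75/0.25 = 3.
Need L² ≥ 3 ÷ (1/49) = 147.
12² = 144 < 147 ≤ 169 = 13², so L = 13.

13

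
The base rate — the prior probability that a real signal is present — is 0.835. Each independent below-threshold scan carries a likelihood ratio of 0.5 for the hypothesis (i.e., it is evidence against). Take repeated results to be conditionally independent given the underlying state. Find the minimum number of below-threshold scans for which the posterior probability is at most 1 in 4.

Prior odds = 0.835/0.165 = 167/33.
Likelihood ratio per below-threshold scan = 0.5.
Target odds: 0.25 ÷ 0.75 = 1/3.
Require 0.5ⁿ ≤ 1/3 ÷ (167/33) = 11/167.
0.5³ = 0.125 is still above 11/167 but 0.5⁴ = 0.0625 is at or below it, so n = 4.

4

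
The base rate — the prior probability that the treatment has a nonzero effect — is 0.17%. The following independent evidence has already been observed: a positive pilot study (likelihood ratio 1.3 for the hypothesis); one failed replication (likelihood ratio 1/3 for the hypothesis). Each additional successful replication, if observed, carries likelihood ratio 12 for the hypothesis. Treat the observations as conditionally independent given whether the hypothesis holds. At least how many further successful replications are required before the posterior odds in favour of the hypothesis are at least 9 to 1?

4

Prior odds = 0.0017/0.9983 = 17/9983.
Combined Bayes factor of the evidence already in hand = 1.3 × (1/3) = 13/30.
Odds after that evidence = (17/9983) × 13/30 = 221/299490.
Target odds = 9.
Need 12ⁿ ≥ 9 ÷ (221/299490) = 2695410/221.
12³ = 1728 falls short of 2695410/221 but 12⁴ = 20736 reaches it, so n = 4.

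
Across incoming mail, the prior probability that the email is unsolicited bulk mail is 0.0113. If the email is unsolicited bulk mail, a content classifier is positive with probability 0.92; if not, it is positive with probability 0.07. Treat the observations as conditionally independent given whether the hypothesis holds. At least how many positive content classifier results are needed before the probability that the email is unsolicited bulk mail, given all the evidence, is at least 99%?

4

Prior odds: 0.0113 ÷ 0.9887 = 113/9887.
Likelihood ratio of a positive = 0.92/0.07 = 92/7.
Target odds: 0.99 ÷ 0.01 = 99.
Require (92/7)ⁿ ≥ 99 ÷ (113/9887) = 978813/113.
(92/7)³ = 778688/343 falls short of 978813/113 but (92/7)⁴ = 71639296/2401 reaches it, so n = 4.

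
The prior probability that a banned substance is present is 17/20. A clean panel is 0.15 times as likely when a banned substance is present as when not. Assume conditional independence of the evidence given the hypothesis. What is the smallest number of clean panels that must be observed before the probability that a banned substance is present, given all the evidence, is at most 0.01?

4

Prior odds: 0.85 ÷ 0.15 = 17/3.
Likelihood ratio per clean panel = 0.15.
Target posterior odds = 0.01/0.99 = 1/99.
Need (17/3) × 0.15ⁿ ≤ 1/99, i.e. 0.15ⁿ ≤ 1/561.
0.15³ = 0.003375 is still above 1/561 but 0.15⁴ = 81/160000 is at or below it, so n = 4.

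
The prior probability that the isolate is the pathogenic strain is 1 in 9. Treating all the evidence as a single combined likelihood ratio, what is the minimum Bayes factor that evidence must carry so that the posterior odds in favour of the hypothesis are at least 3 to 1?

Prior odds = (1/9)/(8/9) = 0.125.
Target odds = 3.
Required Bayes factor = 3 ÷ 0.125 = 24.

24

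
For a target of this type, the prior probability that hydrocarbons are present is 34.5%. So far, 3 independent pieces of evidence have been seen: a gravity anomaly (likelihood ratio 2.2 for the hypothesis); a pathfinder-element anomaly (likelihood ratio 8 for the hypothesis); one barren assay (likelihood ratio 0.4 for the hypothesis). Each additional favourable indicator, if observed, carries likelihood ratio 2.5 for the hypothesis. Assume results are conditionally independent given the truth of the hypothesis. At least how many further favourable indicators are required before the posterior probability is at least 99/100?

Prior odds = 0.345/0.655 = 69/131.
Combined Bayes factor of the evidence already in hand = 2.2 × 8 × 0.4 = 7.04.
Odds after that evidence = (69/131) × 7.04 = 12144/3275.
Target odds = 0.99/0.01 = 99.
Need 2.5ⁿ ≥ 99 ÷ (12144/3275) = 9825/368.
2.5³ = 15.625 falls short of 9825/368 but 2.5⁴ = 39.0625 reaches it, so n = 4.

4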